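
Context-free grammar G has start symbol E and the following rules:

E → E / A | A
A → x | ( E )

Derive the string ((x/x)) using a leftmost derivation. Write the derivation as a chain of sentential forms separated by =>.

E => A => (E) => (A) => ((E)) => ((E/A)) => ((A/A)) => ((x/A)) => ((x/x))

E => A   [E → A]
A => (E)   [A → ( E )]
(E) => (A)   [E → A]
(A) => ((E))   [A → ( E )]
((E)) => ((E/A))   [E → E / A]
((E/A)) => ((A/A))   [E → A]
((A/A)) => ((x/A))   [A → x]
((x/A)) => ((x/x))   [A → x]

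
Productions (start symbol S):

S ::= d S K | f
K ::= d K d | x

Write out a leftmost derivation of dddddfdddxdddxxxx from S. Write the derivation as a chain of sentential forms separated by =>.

S => dSK => ddSKK => dddSKKK => ddddSKKKK => dddddSKKKKK => dddddfKKKKK => dddddfdKdKKKK => dddddfddKddKKKK => dddddfdddKdddKKKK => dddddfdddxdddKKKK => dddddfdddxdddxKKK => dddddfdddxdddxxKK => dddddfdddxdddxxxK => dddddfdddxdddxxxx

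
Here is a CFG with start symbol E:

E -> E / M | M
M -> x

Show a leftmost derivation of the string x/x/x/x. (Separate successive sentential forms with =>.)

E => E/M => E/M/M => E/M/M/M => M/M/M/M => x/M/M/M => x/x/M/M => x/x/x/M => x/x/x/x

E => E/M   [E -> E / M]
E/M => E/M/M   [E -> E / M]
E/M/M => E/M/M/M   [E -> E / M]
E/M/M/M => M/M/M/M   [E -> M]
M/M/M/M => x/M/M/M   [M -> x]
x/M/M/M => x/x/M/M   [M -> x]
x/x/M/M => x/x/x/M   [M -> x]
x/x/x/M => x/x/x/x   [M -> x]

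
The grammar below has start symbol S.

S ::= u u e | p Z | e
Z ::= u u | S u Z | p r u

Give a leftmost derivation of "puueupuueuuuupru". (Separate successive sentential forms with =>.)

S => pZ => pSuZ => puueuZ => puueuSuZ => puueupZuZ => puueupSuZuZ => puueupuueuZuZ => puueupuueuuuuZ => puueupuueuuuupru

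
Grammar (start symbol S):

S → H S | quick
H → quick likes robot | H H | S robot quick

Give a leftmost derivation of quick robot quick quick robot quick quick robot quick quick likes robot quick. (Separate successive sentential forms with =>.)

S => H S => H H S => S robot quick H S => H S robot quick H S => H H S robot quick H S => S robot quick H S robot quick H S => quick robot quick H S robot quick H S => quick robot quick S robot quick S robot quick H S => quick robot quick quick robot quick S robot quick H S => quick robot quick quick robot quick quick robot quick H S => quick robot quick quick robot quick quick robot quick quick likes robot S => quick robot quick quick robot quick quick robot quick quick likes robot quick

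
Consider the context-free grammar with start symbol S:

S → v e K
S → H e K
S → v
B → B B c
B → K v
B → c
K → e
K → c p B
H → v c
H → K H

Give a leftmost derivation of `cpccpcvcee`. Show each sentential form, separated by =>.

S => HeK => KHeK => cpBHeK => cpcHeK => cpcKHeK => cpccpBHeK => cpccpcHeK => cpccpcvceK => cpccpcvcee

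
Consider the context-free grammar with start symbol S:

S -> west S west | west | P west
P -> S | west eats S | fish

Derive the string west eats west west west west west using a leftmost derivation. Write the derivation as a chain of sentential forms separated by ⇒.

S ⇒ P west ⇒ S west ⇒ P west west ⇒ west eats S west west ⇒ west eats west S west west west ⇒ west eats west west west west west

S ⇒ P west   [S -> P west]
P west ⇒ S west   [P -> S]
S west ⇒ P west west   [S -> P west]
P west west ⇒ west eats S west west   [P -> west eats S]
west eats S west west ⇒ west eats west S west west west   [S -> west S west]
west eats west S west west west ⇒ west eats west west west west west   [S -> west]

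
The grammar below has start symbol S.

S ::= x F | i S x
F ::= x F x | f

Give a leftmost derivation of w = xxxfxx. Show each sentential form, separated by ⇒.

S ⇒ xF ⇒ xxFx ⇒ xxxFxx ⇒ xxxfxx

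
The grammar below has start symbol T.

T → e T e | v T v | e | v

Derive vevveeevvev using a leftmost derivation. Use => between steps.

T => vTv => veTev => vevTvev => vevvTvvev => vevveTevvev => vevveeevvev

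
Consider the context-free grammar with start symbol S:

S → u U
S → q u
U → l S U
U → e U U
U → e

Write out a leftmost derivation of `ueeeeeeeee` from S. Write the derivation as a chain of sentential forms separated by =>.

S => uU   [S → u U]
uU => ueUU   [U → e U U]
ueUU => ueeU   [U → e]
ueeU => ueeeUU   [U → e U U]
ueeeUU => ueeeeUUU   [U → e U U]
ueeeeUUU => ueeeeeUUUU   [U → e U U]
ueeeeeUUUU => ueeeeeeUUU   [U → e]
ueeeeeeUUU => ueeeeeeeUU   [U → e]
ueeeeeeeUU => ueeeeeeeeU   [U → e]
ueeeeeeeeU => ueeeeeeeee   [U → e]

S => uU => ueUU => ueeU => ueeeUU => ueeeeUUU => ueeeeeUUUU => ueeeeeeUUU => ueeeeeeeUU => ueeeeeeeeU => ueeeeeeeee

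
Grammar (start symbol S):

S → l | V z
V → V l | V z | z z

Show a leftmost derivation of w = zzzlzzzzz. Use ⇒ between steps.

S ⇒ Vz   [S → V z]
Vz ⇒ Vzz   [V → V z]
Vzz ⇒ Vzzz   [V → V z]
Vzzz ⇒ Vzzzz   [V → V z]
Vzzzz ⇒ Vzzzzz   [V → V z]
Vzzzzz ⇒ Vlzzzzz   [V → V l]
Vlzzzzz ⇒ Vzlzzzzz   [V → V z]
Vzlzzzzz ⇒ zzzlzzzzz   [V → z z]

S ⇒ Vz ⇒ Vzz ⇒ Vzzz ⇒ Vzzzz ⇒ Vzzzzz ⇒ Vlzzzzz ⇒ Vzlzzzzz ⇒ zzzlzzzzz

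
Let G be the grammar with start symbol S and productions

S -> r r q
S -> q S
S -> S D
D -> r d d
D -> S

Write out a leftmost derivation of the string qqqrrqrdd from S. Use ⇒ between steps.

S ⇒ SD   [S -> S D]
SD ⇒ qSD   [S -> q S]
qSD ⇒ qqSD   [S -> q S]
qqSD ⇒ qqqSD   [S -> q S]
qqqSD ⇒ qqqrrqD   [S -> r r q]
qqqrrqD ⇒ qqqrrqrdd   [D -> r d d]

S ⇒ SD ⇒ qSD ⇒ qqSD ⇒ qqqSD ⇒ qqqrrqD ⇒ qqqrrqrdd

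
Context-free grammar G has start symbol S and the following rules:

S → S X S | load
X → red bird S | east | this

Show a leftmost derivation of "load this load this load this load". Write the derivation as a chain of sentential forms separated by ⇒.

S ⇒ S X S   [S → S X S]
S X S ⇒ S X S X S   [S → S X S]
S X S X S ⇒ S X S X S X S   [S → S X S]
S X S X S X S ⇒ load X S X S X S   [S → load]
load X S X S X S ⇒ load this S X S X S   [X → this]
load this S X S X S ⇒ load this load X S X S   [S → load]
load this load X S X S ⇒ load this load this S X S   [X → this]
load this load this S X S ⇒ load this load this load X S   [S → load]
load this load this load X S ⇒ load this load this load this S   [X → this]
load this load this load this S ⇒ load this load this load this load   [S → load]

S ⇒ S X S ⇒ S X S X S ⇒ S X S X S X S ⇒ load X S X S X S ⇒ load this S X S X S ⇒ load this load X S X S ⇒ load this load this S X S ⇒ load this load this load X S ⇒ load this load this load this S ⇒ load this load this load this load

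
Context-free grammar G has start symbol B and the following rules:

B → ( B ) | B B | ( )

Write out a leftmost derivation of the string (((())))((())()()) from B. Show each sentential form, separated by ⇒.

B ⇒ BB ⇒ (B)B ⇒ ((B))B ⇒ (((B)))B ⇒ (((())))B ⇒ (((())))(B) ⇒ (((())))(BB) ⇒ (((())))(BBB) ⇒ (((())))((B)BB) ⇒ (((())))((())BB) ⇒ (((())))((())()B) ⇒ (((())))((())()())

B ⇒ BB   [B → B B]
BB ⇒ (B)B   [B → ( B )]
(B)B ⇒ ((B))B   [B → ( B )]
((B))B ⇒ (((B)))B   [B → ( B )]
(((B)))B ⇒ (((())))B   [B → ( )]
(((())))B ⇒ (((())))(B)   [B → ( B )]
(((())))(B) ⇒ (((())))(BB)   [B → B B]
(((())))(BB) ⇒ (((())))(BBB)   [B → B B]
(((())))(BBB) ⇒ (((())))((B)BB)   [B → ( B )]
(((())))((B)BB) ⇒ (((())))((())BB)   [B → ( )]
(((())))((())BB) ⇒ (((())))((())()B)   [B → ( )]
(((())))((())()B) ⇒ (((())))((())()())   [B → ( )]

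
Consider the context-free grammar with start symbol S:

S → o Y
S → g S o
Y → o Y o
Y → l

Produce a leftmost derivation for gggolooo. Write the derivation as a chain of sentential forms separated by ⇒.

S ⇒ gSo   [S → g S o]
gSo ⇒ ggSoo   [S → g S o]
ggSoo ⇒ gggSooo   [S → g S o]
gggSooo ⇒ gggoYooo   [S → o Y]
gggoYooo ⇒ gggolooo   [Y → l]

S⇒gSo⇒ggSoo⇒gggSooo⇒gggoYooo⇒gggolooo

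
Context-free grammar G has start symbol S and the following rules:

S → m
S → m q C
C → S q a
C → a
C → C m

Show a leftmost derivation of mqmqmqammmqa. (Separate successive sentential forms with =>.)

S => mqC => mqSqa => mqmqCqa => mqmqCmqa => mqmqCmmqa => mqmqCmmmqa => mqmqSqammmqa => mqmqmqammmqa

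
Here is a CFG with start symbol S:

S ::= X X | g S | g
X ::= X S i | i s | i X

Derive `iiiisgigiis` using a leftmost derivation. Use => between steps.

S=>XX=>iXX=>iiXX=>iiiXX=>iiiXSiX=>iiiXSiSiX=>iiiisSiSiX=>iiiisgiSiX=>iiiisgigiX=>iiiisgigiis

S => XX   [S ::= X X]
XX => iXX   [X ::= i X]
iXX => iiXX   [X ::= i X]
iiXX => iiiXX   [X ::= i X]
iiiXX => iiiXSiX   [X ::= X S i]
iiiXSiX => iiiXSiSiX   [X ::= X S i]
iiiXSiSiX => iiiisSiSiX   [X ::= i s]
iiiisSiSiX => iiiisgiSiX   [S ::= g]
iiiisgiSiX => iiiisgigiX   [S ::= g]
iiiisgigiX => iiiisgigiis   [X ::= i s]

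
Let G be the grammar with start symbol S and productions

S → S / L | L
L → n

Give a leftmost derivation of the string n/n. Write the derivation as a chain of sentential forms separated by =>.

S => S/L   [S → S / L]
S/L => L/L   [S → L]
L/L => n/L   [L → n]
n/L => n/n   [L → n]

S => S/L => L/L => n/L => n/n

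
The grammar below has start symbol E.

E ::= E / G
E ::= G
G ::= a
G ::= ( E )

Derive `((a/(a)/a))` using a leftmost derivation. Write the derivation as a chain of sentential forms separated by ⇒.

E ⇒ G   [E ::= G]
G ⇒ (E)   [G ::= ( E )]
(E) ⇒ (G)   [E ::= G]
(G) ⇒ ((E))   [G ::= ( E )]
((E)) ⇒ ((E/G))   [E ::= E / G]
((E/G)) ⇒ ((E/G/G))   [E ::= E / G]
((E/G/G)) ⇒ ((G/G/G))   [E ::= G]
((G/G/G)) ⇒ ((a/G/G))   [G ::= a]
((a/G/G)) ⇒ ((a/(E)/G))   [G ::= ( E )]
((a/(E)/G)) ⇒ ((a/(G)/G))   [E ::= G]
((a/(G)/G)) ⇒ ((a/(a)/G))   [G ::= a]
((a/(a)/G)) ⇒ ((a/(a)/a))   [G ::= a]

E ⇒ G ⇒ (E) ⇒ (G) ⇒ ((E)) ⇒ ((E/G)) ⇒ ((E/G/G)) ⇒ ((G/G/G)) ⇒ ((a/G/G)) ⇒ ((a/(E)/G)) ⇒ ((a/(G)/G)) ⇒ ((a/(a)/G)) ⇒ ((a/(a)/a))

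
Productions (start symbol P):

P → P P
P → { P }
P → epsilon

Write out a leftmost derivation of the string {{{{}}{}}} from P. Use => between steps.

P => {P} => {PP} => {{P}P} => {{PP}P} => {{PPP}P} => {{{P}PP}P} => {{{{P}}PP}P} => {{{{}}PP}P} => {{{{}}PPP}P} => {{{{}}{P}PP}P} => {{{{}}{}PP}P} => {{{{}}{}P}P} => {{{{}}{}}P} => {{{{}}{}}}

P => {P}   [P → { P }]
{P} => {PP}   [P → P P]
{PP} => {{P}P}   [P → { P }]
{{P}P} => {{PP}P}   [P → P P]
{{PP}P} => {{PPP}P}   [P → P P]
{{PPP}P} => {{{P}PP}P}   [P → { P }]
{{{P}PP}P} => {{{{P}}PP}P}   [P → { P }]
{{{{P}}PP}P} => {{{{}}PP}P}   [P → epsilon]
{{{{}}PP}P} => {{{{}}PPP}P}   [P → P P]
{{{{}}PPP}P} => {{{{}}{P}PP}P}   [P → { P }]
{{{{}}{P}PP}P} => {{{{}}{}PP}P}   [P → epsilon]
{{{{}}{}PP}P} => {{{{}}{}P}P}   [P → epsilon]
{{{{}}{}P}P} => {{{{}}{}}P}   [P → epsilon]
{{{{}}{}}P} => {{{{}}{}}}   [P → epsilon]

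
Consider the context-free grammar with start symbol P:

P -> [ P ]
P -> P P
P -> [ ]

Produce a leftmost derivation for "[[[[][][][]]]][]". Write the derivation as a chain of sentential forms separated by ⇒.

P ⇒ PP ⇒ [P]P ⇒ [[P]]P ⇒ [[[P]]]P ⇒ [[[PP]]]P ⇒ [[[PPP]]]P ⇒ [[[[]PP]]]P ⇒ [[[[]PPP]]]P ⇒ [[[[][]PP]]]P ⇒ [[[[][][]P]]]P ⇒ [[[[][][][]]]]P ⇒ [[[[][][][]]]][]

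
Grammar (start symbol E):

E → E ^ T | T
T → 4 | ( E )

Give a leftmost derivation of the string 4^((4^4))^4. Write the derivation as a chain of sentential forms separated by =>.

E => E^T   [E → E ^ T]
E^T => E^T^T   [E → E ^ T]
E^T^T => T^T^T   [E → T]
T^T^T => 4^T^T   [T → 4]
4^T^T => 4^(E)^T   [T → ( E )]
4^(E)^T => 4^(T)^T   [E → T]
4^(T)^T => 4^((E))^T   [T → ( E )]
4^((E))^T => 4^((E^T))^T   [E → E ^ T]
4^((E^T))^T => 4^((T^T))^T   [E → T]
4^((T^T))^T => 4^((4^T))^T   [T → 4]
4^((4^T))^T => 4^((4^4))^T   [T → 4]
4^((4^4))^T => 4^((4^4))^4   [T → 4]

E => E^T => E^T^T => T^T^T => 4^T^T => 4^(E)^T => 4^(T)^T => 4^((E))^T => 4^((E^T))^T => 4^((T^T))^T => 4^((4^T))^T => 4^((4^4))^T => 4^((4^4))^4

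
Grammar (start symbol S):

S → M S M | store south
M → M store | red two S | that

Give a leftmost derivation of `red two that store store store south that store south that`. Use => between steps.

S => M S M => red two S S M => red two M S M S M => red two M store S M S M => red two M store store S M S M => red two that store store S M S M => red two that store store store south M S M => red two that store store store south that S M => red two that store store store south that store south M => red two that store store store south that store south that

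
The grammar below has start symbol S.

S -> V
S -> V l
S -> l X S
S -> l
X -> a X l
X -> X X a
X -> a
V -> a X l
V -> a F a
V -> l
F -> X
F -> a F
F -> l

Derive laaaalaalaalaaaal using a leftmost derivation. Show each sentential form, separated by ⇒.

S ⇒ lXS   [S -> l X S]
lXS ⇒ lXXaS   [X -> X X a]
lXXaS ⇒ lXXaXaS   [X -> X X a]
lXXaXaS ⇒ laXlXaXaS   [X -> a X l]
laXlXaXaS ⇒ laXXalXaXaS   [X -> X X a]
laXXalXaXaS ⇒ laaXlXalXaXaS   [X -> a X l]
laaXlXalXaXaS ⇒ laaXXalXalXaXaS   [X -> X X a]
laaXXalXalXaXaS ⇒ laaaXlXalXalXaXaS   [X -> a X l]
laaaXlXalXalXaXaS ⇒ laaaalXalXalXaXaS   [X -> a]
laaaalXalXalXaXaS ⇒ laaaalaalXalXaXaS   [X -> a]
laaaalaalXalXaXaS ⇒ laaaalaalaalXaXaS   [X -> a]
laaaalaalaalXaXaS ⇒ laaaalaalaalaaXaS   [X -> a]
laaaalaalaalaaXaS ⇒ laaaalaalaalaaaaS   [X -> a]
laaaalaalaalaaaaS ⇒ laaaalaalaalaaaal   [S -> l]

S ⇒ lXS ⇒ lXXaS ⇒ lXXaXaS ⇒ laXlXaXaS ⇒ laXXalXaXaS ⇒ laaXlXalXaXaS ⇒ laaXXalXalXaXaS ⇒ laaaXlXalXalXaXaS ⇒ laaaalXalXalXaXaS ⇒ laaaalaalXalXaXaS ⇒ laaaalaalaalXaXaS ⇒ laaaalaalaalaaXaS ⇒ laaaalaalaalaaaaS ⇒ laaaalaalaalaaaal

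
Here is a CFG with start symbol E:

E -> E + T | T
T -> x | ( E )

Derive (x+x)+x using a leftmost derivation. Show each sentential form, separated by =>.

E => E+T   [E -> E + T]
E+T => T+T   [E -> T]
T+T => (E)+T   [T -> ( E )]
(E)+T => (E+T)+T   [E -> E + T]
(E+T)+T => (T+T)+T   [E -> T]
(T+T)+T => (x+T)+T   [T -> x]
(x+T)+T => (x+x)+T   [T -> x]
(x+x)+T => (x+x)+x   [T -> x]

E => E+T => T+T => (E)+T => (E+T)+T => (T+T)+T => (x+T)+T => (x+x)+T => (x+x)+x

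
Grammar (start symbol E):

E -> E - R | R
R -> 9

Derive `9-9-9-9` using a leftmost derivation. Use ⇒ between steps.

E ⇒ E-R   [E -> E - R]
E-R ⇒ E-R-R   [E -> E - R]
E-R-R ⇒ E-R-R-R   [E -> E - R]
E-R-R-R ⇒ R-R-R-R   [E -> R]
R-R-R-R ⇒ 9-R-R-R   [R -> 9]
9-R-R-R ⇒ 9-9-R-R   [R -> 9]
9-9-R-R ⇒ 9-9-9-R   [R -> 9]
9-9-9-R ⇒ 9-9-9-9   [R -> 9]

E ⇒ E-R ⇒ E-R-R ⇒ E-R-R-R ⇒ R-R-R-R ⇒ 9-R-R-R ⇒ 9-9-R-R ⇒ 9-9-9-R ⇒ 9-9-9-9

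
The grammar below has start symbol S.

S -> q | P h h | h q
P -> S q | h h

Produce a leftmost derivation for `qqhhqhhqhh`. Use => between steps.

S=>Phh=>Sqhh=>Phhqhh=>Sqhhqhh=>Phhqhhqhh=>Sqhhqhhqhh=>qqhhqhhqhh

S => Phh   [S -> P h h]
Phh => Sqhh   [P -> S q]
Sqhh => Phhqhh   [S -> P h h]
Phhqhh => Sqhhqhh   [P -> S q]
Sqhhqhh => Phhqhhqhh   [S -> P h h]
Phhqhhqhh => Sqhhqhhqhh   [P -> S q]
Sqhhqhhqhh => qqhhqhhqhh   [S -> q]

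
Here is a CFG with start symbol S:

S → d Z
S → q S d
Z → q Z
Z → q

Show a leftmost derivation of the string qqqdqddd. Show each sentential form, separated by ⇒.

S ⇒ qSd   [S → q S d]
qSd ⇒ qqSdd   [S → q S d]
qqSdd ⇒ qqqSddd   [S → q S d]
qqqSddd ⇒ qqqdZddd   [S → d Z]
qqqdZddd ⇒ qqqdqddd   [Z → q]

S⇒qSd⇒qqSdd⇒qqqSddd⇒qqqdZddd⇒qqqdqddd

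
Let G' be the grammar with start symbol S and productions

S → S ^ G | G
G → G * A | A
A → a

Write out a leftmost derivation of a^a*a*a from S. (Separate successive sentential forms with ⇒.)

S ⇒ S^G   [S → S ^ G]
S^G ⇒ G^G   [S → G]
G^G ⇒ A^G   [G → A]
A^G ⇒ a^G   [A → a]
a^G ⇒ a^G*A   [G → G * A]
a^G*A ⇒ a^G*A*A   [G → G * A]
a^G*A*A ⇒ a^A*A*A   [G → A]
a^A*A*A ⇒ a^a*A*A   [A → a]
a^a*A*A ⇒ a^a*a*A   [A → a]
a^a*a*A ⇒ a^a*a*a   [A → a]

S⇒S^G⇒G^G⇒A^G⇒a^G⇒a^G*A⇒a^G*A*A⇒a^A*A*A⇒a^a*A*A⇒a^a*a*A⇒a^a*a*a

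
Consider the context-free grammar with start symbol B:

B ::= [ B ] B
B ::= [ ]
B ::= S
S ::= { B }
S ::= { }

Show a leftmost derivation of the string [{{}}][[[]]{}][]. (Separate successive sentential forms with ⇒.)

B ⇒ [B]B ⇒ [S]B ⇒ [{B}]B ⇒ [{S}]B ⇒ [{{}}]B ⇒ [{{}}][B]B ⇒ [{{}}][[B]B]B ⇒ [{{}}][[[]]B]B ⇒ [{{}}][[[]]S]B ⇒ [{{}}][[[]]{}]B ⇒ [{{}}][[[]]{}][]

B ⇒ [B]B   [B ::= [ B ] B]
[B]B ⇒ [S]B   [B ::= S]
[S]B ⇒ [{B}]B   [S ::= { B }]
[{B}]B ⇒ [{S}]B   [B ::= S]
[{S}]B ⇒ [{{}}]B   [S ::= { }]
[{{}}]B ⇒ [{{}}][B]B   [B ::= [ B ] B]
[{{}}][B]B ⇒ [{{}}][[B]B]B   [B ::= [ B ] B]
[{{}}][[B]B]B ⇒ [{{}}][[[]]B]B   [B ::= [ ]]
[{{}}][[[]]B]B ⇒ [{{}}][[[]]S]B   [B ::= S]
[{{}}][[[]]S]B ⇒ [{{}}][[[]]{}]B   [S ::= { }]
[{{}}][[[]]{}]B ⇒ [{{}}][[[]]{}][]   [B ::= [ ]]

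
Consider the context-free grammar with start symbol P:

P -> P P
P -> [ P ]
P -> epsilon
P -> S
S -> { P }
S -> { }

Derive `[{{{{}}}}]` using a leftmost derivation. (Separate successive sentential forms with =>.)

P => [P]   [P -> [ P ]]
[P] => [S]   [P -> S]
[S] => [{P}]   [S -> { P }]
[{P}] => [{S}]   [P -> S]
[{S}] => [{{P}}]   [S -> { P }]
[{{P}}] => [{{S}}]   [P -> S]
[{{S}}] => [{{{P}}}]   [S -> { P }]
[{{{P}}}] => [{{{S}}}]   [P -> S]
[{{{S}}}] => [{{{{}}}}]   [S -> { }]

P => [P] => [S] => [{P}] => [{S}] => [{{P}}] => [{{S}}] => [{{{P}}}] => [{{{S}}}] => [{{{{}}}}]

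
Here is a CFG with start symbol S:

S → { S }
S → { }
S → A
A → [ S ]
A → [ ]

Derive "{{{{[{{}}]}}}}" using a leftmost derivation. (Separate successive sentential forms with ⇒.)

S⇒{S}⇒{{S}}⇒{{{S}}}⇒{{{{S}}}}⇒{{{{A}}}}⇒{{{{[S]}}}}⇒{{{{[{S}]}}}}⇒{{{{[{{}}]}}}}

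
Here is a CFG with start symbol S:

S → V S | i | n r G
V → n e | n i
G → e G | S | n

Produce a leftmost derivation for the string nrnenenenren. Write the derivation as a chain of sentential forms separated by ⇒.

S ⇒ nrG   [S → n r G]
nrG ⇒ nrS   [G → S]
nrS ⇒ nrVS   [S → V S]
nrVS ⇒ nrneS   [V → n e]
nrneS ⇒ nrneVS   [S → V S]
nrneVS ⇒ nrneneS   [V → n e]
nrneneS ⇒ nrneneVS   [S → V S]
nrneneVS ⇒ nrneneneS   [V → n e]
nrneneneS ⇒ nrnenenenrG   [S → n r G]
nrnenenenrG ⇒ nrnenenenreG   [G → e G]
nrnenenenreG ⇒ nrnenenenren   [G → n]

S ⇒ nrG ⇒ nrS ⇒ nrVS ⇒ nrneS ⇒ nrneVS ⇒ nrneneS ⇒ nrneneVS ⇒ nrneneneS ⇒ nrnenenenrG ⇒ nrnenenenreG ⇒ nrnenenenren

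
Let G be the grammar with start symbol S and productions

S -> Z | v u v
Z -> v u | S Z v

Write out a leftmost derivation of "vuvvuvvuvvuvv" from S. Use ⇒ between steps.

S ⇒ Z   [S -> Z]
Z ⇒ SZv   [Z -> S Z v]
SZv ⇒ ZZv   [S -> Z]
ZZv ⇒ SZvZv   [Z -> S Z v]
SZvZv ⇒ vuvZvZv   [S -> v u v]
vuvZvZv ⇒ vuvvuvZv   [Z -> v u]
vuvvuvZv ⇒ vuvvuvSZvv   [Z -> S Z v]
vuvvuvSZvv ⇒ vuvvuvvuvZvv   [S -> v u v]
vuvvuvvuvZvv ⇒ vuvvuvvuvvuvv   [Z -> v u]

S ⇒ Z ⇒ SZv ⇒ ZZv ⇒ SZvZv ⇒ vuvZvZv ⇒ vuvvuvZv ⇒ vuvvuvSZvv ⇒ vuvvuvvuvZvv ⇒ vuvvuvvuvvuvv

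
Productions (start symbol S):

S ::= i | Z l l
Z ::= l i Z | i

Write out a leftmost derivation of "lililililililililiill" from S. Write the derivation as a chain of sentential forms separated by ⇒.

S⇒Zll⇒liZll⇒liliZll⇒lililiZll⇒lilililiZll⇒lililililiZll⇒lilililililiZll⇒lililililililiZll⇒lilililililililiZll⇒lililililililililiZll⇒lililililililililiill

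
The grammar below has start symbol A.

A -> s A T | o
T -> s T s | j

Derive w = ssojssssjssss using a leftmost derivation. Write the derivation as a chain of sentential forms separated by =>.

A => sAT => ssATT => ssoTT => ssojT => ssojsTs => ssojssTss => ssojsssTsss => ssojssssTssss => ssojssssjssss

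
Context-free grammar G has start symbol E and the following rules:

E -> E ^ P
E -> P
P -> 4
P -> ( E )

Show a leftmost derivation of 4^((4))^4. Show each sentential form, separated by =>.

E => E^P   [E -> E ^ P]
E^P => E^P^P   [E -> E ^ P]
E^P^P => P^P^P   [E -> P]
P^P^P => 4^P^P   [P -> 4]
4^P^P => 4^(E)^P   [P -> ( E )]
4^(E)^P => 4^(P)^P   [E -> P]
4^(P)^P => 4^((E))^P   [P -> ( E )]
4^((E))^P => 4^((P))^P   [E -> P]
4^((P))^P => 4^((4))^P   [P -> 4]
4^((4))^P => 4^((4))^4   [P -> 4]

E => E^P => E^P^P => P^P^P => 4^P^P => 4^(E)^P => 4^(P)^P => 4^((E))^P => 4^((P))^P => 4^((4))^P => 4^((4))^4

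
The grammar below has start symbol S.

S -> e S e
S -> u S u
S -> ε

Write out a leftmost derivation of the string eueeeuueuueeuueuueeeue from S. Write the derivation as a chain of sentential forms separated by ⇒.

S ⇒ eSe ⇒ euSue ⇒ eueSeue ⇒ eueeSeeue ⇒ eueeeSeeeue ⇒ eueeeuSueeeue ⇒ eueeeuuSuueeeue ⇒ eueeeuueSeuueeeue ⇒ eueeeuueuSueuueeeue ⇒ eueeeuueuuSuueuueeeue ⇒ eueeeuueuueSeuueuueeeue ⇒ eueeeuueuueeuueuueeeue

S ⇒ eSe   [S -> e S e]
eSe ⇒ euSue   [S -> u S u]
euSue ⇒ eueSeue   [S -> e S e]
eueSeue ⇒ eueeSeeue   [S -> e S e]
eueeSeeue ⇒ eueeeSeeeue   [S -> e S e]
eueeeSeeeue ⇒ eueeeuSueeeue   [S -> u S u]
eueeeuSueeeue ⇒ eueeeuuSuueeeue   [S -> u S u]
eueeeuuSuueeeue ⇒ eueeeuueSeuueeeue   [S -> e S e]
eueeeuueSeuueeeue ⇒ eueeeuueuSueuueeeue   [S -> u S u]
eueeeuueuSueuueeeue ⇒ eueeeuueuuSuueuueeeue   [S -> u S u]
eueeeuueuuSuueuueeeue ⇒ eueeeuueuueSeuueuueeeue   [S -> e S e]
eueeeuueuueSeuueuueeeue ⇒ eueeeuueuueeuueuueeeue   [S -> ε]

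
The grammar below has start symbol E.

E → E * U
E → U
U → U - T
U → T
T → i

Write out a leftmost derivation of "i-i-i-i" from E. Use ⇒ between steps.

E⇒U⇒U-T⇒U-T-T⇒U-T-T-T⇒T-T-T-T⇒i-T-T-T⇒i-i-T-T⇒i-i-i-T⇒i-i-i-i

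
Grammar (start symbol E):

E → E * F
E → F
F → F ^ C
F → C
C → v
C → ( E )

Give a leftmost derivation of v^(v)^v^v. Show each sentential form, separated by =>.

E => F => F^C => F^C^C => F^C^C^C => C^C^C^C => v^C^C^C => v^(E)^C^C => v^(F)^C^C => v^(C)^C^C => v^(v)^C^C => v^(v)^v^C => v^(v)^v^v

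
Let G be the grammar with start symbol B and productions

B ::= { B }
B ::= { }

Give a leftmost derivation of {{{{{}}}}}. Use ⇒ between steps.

B⇒{B}⇒{{B}}⇒{{{B}}}⇒{{{{B}}}}⇒{{{{{}}}}}

B ⇒ {B}   [B ::= { B }]
{B} ⇒ {{B}}   [B ::= { B }]
{{B}} ⇒ {{{B}}}   [B ::= { B }]
{{{B}}} ⇒ {{{{B}}}}   [B ::= { B }]
{{{{B}}}} ⇒ {{{{{}}}}}   [B ::= { }]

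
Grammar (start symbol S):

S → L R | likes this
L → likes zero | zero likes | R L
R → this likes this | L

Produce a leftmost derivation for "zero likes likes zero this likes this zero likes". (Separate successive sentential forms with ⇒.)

S ⇒ L R ⇒ zero likes R ⇒ zero likes L ⇒ zero likes R L ⇒ zero likes L L ⇒ zero likes likes zero L ⇒ zero likes likes zero R L ⇒ zero likes likes zero this likes this L ⇒ zero likes likes zero this likes this zero likes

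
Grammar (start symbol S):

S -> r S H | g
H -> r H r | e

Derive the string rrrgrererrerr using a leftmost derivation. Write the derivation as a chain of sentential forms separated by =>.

S => rSH => rrSHH => rrrSHHH => rrrgHHH => rrrgrHrHH => rrrgrerHH => rrrgrereH => rrrgrererHr => rrrgrererrHrr => rrrgrererrerr

S => rSH   [S -> r S H]
rSH => rrSHH   [S -> r S H]
rrSHH => rrrSHHH   [S -> r S H]
rrrSHHH => rrrgHHH   [S -> g]
rrrgHHH => rrrgrHrHH   [H -> r H r]
rrrgrHrHH => rrrgrerHH   [H -> e]
rrrgrerHH => rrrgrereH   [H -> e]
rrrgrereH => rrrgrererHr   [H -> r H r]
rrrgrererHr => rrrgrererrHrr   [H -> r H r]
rrrgrererrHrr => rrrgrererrerr   [H -> e]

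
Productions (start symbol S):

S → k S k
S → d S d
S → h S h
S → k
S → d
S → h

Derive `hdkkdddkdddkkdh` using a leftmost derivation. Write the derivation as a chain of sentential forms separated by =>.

S=>hSh=>hdSdh=>hdkSkdh=>hdkkSkkdh=>hdkkdSdkkdh=>hdkkddSddkkdh=>hdkkdddSdddkkdh=>hdkkdddkdddkkdh

S => hSh   [S → h S h]
hSh => hdSdh   [S → d S d]
hdSdh => hdkSkdh   [S → k S k]
hdkSkdh => hdkkSkkdh   [S → k S k]
hdkkSkkdh => hdkkdSdkkdh   [S → d S d]
hdkkdSdkkdh => hdkkddSddkkdh   [S → d S d]
hdkkddSddkkdh => hdkkdddSdddkkdh   [S → d S d]
hdkkdddSdddkkdh => hdkkdddkdddkkdh   [S → k]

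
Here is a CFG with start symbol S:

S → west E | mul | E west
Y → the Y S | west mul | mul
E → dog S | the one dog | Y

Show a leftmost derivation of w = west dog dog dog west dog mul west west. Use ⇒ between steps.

S ⇒ west E ⇒ west dog S ⇒ west dog E west ⇒ west dog dog S west ⇒ west dog dog E west west ⇒ west dog dog dog S west west ⇒ west dog dog dog west E west west ⇒ west dog dog dog west dog S west west ⇒ west dog dog dog west dog mul west west

S ⇒ west E   [S → west E]
west E ⇒ west dog S   [E → dog S]
west dog S ⇒ west dog E west   [S → E west]
west dog E west ⇒ west dog dog S west   [E → dog S]
west dog dog S west ⇒ west dog dog E west west   [S → E west]
west dog dog E west west ⇒ west dog dog dog S west west   [E → dog S]
west dog dog dog S west west ⇒ west dog dog dog west E west west   [S → west E]
west dog dog dog west E west west ⇒ west dog dog dog west dog S west west   [E → dog S]
west dog dog dog west dog S west west ⇒ west dog dog dog west dog mul west west   [S → mul]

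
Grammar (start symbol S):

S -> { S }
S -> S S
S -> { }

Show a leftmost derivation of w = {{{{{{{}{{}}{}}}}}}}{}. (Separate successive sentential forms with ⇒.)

S ⇒ SS ⇒ {S}S ⇒ {{S}}S ⇒ {{{S}}}S ⇒ {{{{S}}}}S ⇒ {{{{{S}}}}}S ⇒ {{{{{{S}}}}}}S ⇒ {{{{{{SS}}}}}}S ⇒ {{{{{{SSS}}}}}}S ⇒ {{{{{{{}SS}}}}}}S ⇒ {{{{{{{}{S}S}}}}}}S ⇒ {{{{{{{}{{}}S}}}}}}S ⇒ {{{{{{{}{{}}{}}}}}}}S ⇒ {{{{{{{}{{}}{}}}}}}}{}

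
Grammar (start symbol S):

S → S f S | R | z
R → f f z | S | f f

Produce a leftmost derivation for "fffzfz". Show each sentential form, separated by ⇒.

S ⇒ SfS ⇒ SfSfS ⇒ RfSfS ⇒ fffSfS ⇒ fffzfS ⇒ fffzfz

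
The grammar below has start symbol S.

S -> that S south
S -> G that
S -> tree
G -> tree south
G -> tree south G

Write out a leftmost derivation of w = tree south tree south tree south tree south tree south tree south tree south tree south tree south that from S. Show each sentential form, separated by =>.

S => G that => tree south G that => tree south tree south G that => tree south tree south tree south G that => tree south tree south tree south tree south G that => tree south tree south tree south tree south tree south G that => tree south tree south tree south tree south tree south tree south G that => tree south tree south tree south tree south tree south tree south tree south G that => tree south tree south tree south tree south tree south tree south tree south tree south G that => tree south tree south tree south tree south tree south tree south tree south tree south tree south that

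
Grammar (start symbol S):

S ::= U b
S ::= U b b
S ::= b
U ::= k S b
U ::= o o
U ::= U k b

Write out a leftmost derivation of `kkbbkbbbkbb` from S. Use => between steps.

S => Ub   [S ::= U b]
Ub => Ukbb   [U ::= U k b]
Ukbb => kSbkbb   [U ::= k S b]
kSbkbb => kUbbkbb   [S ::= U b]
kUbbkbb => kUkbbbkbb   [U ::= U k b]
kUkbbbkbb => kkSbkbbbkbb   [U ::= k S b]
kkSbkbbbkbb => kkbbkbbbkbb   [S ::= b]

S => Ub => Ukbb => kSbkbb => kUbbkbb => kUkbbbkbb => kkSbkbbbkbb => kkbbkbbbkbb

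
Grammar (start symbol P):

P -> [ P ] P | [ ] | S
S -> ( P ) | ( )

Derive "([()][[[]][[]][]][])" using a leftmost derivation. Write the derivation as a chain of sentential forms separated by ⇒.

P ⇒ S   [P -> S]
S ⇒ (P)   [S -> ( P )]
(P) ⇒ ([P]P)   [P -> [ P ] P]
([P]P) ⇒ ([S]P)   [P -> S]
([S]P) ⇒ ([()]P)   [S -> ( )]
([()]P) ⇒ ([()][P]P)   [P -> [ P ] P]
([()][P]P) ⇒ ([()][[P]P]P)   [P -> [ P ] P]
([()][[P]P]P) ⇒ ([()][[[]]P]P)   [P -> [ ]]
([()][[[]]P]P) ⇒ ([()][[[]][P]P]P)   [P -> [ P ] P]
([()][[[]][P]P]P) ⇒ ([()][[[]][[]]P]P)   [P -> [ ]]
([()][[[]][[]]P]P) ⇒ ([()][[[]][[]][]]P)   [P -> [ ]]
([()][[[]][[]][]]P) ⇒ ([()][[[]][[]][]][])   [P -> [ ]]

P ⇒ S ⇒ (P) ⇒ ([P]P) ⇒ ([S]P) ⇒ ([()]P) ⇒ ([()][P]P) ⇒ ([()][[P]P]P) ⇒ ([()][[[]]P]P) ⇒ ([()][[[]][P]P]P) ⇒ ([()][[[]][[]]P]P) ⇒ ([()][[[]][[]][]]P) ⇒ ([()][[[]][[]][]][])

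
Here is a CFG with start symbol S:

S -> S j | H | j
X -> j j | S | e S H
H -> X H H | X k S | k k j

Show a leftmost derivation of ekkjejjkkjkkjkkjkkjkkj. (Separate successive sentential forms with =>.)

S=>H=>XHH=>eSHHH=>eHHHH=>ekkjHHH=>ekkjXHHHH=>ekkjeSHHHHH=>ekkjeSjHHHHH=>ekkjejjHHHHH=>ekkjejjkkjHHHH=>ekkjejjkkjkkjHHH=>ekkjejjkkjkkjkkjHH=>ekkjejjkkjkkjkkjkkjH=>ekkjejjkkjkkjkkjkkjkkj

S => H   [S -> H]
H => XHH   [H -> X H H]
XHH => eSHHH   [X -> e S H]
eSHHH => eHHHH   [S -> H]
eHHHH => ekkjHHH   [H -> k k j]
ekkjHHH => ekkjXHHHH   [H -> X H H]
ekkjXHHHH => ekkjeSHHHHH   [X -> e S H]
ekkjeSHHHHH => ekkjeSjHHHHH   [S -> S j]
ekkjeSjHHHHH => ekkjejjHHHHH   [S -> j]
ekkjejjHHHHH => ekkjejjkkjHHHH   [H -> k k j]
ekkjejjkkjHHHH => ekkjejjkkjkkjHHH   [H -> k k j]
ekkjejjkkjkkjHHH => ekkjejjkkjkkjkkjHH   [H -> k k j]
ekkjejjkkjkkjkkjHH => ekkjejjkkjkkjkkjkkjH   [H -> k k j]
ekkjejjkkjkkjkkjkkjH => ekkjejjkkjkkjkkjkkjkkj   [H -> k k j]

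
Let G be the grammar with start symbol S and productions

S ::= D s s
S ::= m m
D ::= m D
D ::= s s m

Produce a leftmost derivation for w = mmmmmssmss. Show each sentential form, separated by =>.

S => Dss   [S ::= D s s]
Dss => mDss   [D ::= m D]
mDss => mmDss   [D ::= m D]
mmDss => mmmDss   [D ::= m D]
mmmDss => mmmmDss   [D ::= m D]
mmmmDss => mmmmmDss   [D ::= m D]
mmmmmDss => mmmmmssmss   [D ::= s s m]

S => Dss => mDss => mmDss => mmmDss => mmmmDss => mmmmmDss => mmmmmssmss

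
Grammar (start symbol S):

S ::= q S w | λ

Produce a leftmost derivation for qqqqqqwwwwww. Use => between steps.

S => qSw => qqSww => qqqSwww => qqqqSwwww => qqqqqSwwwww => qqqqqqSwwwwww => qqqqqqwwwwww

S => qSw   [S ::= q S w]
qSw => qqSww   [S ::= q S w]
qqSww => qqqSwww   [S ::= q S w]
qqqSwww => qqqqSwwww   [S ::= q S w]
qqqqSwwww => qqqqqSwwwww   [S ::= q S w]
qqqqqSwwwww => qqqqqqSwwwwww   [S ::= q S w]
qqqqqqSwwwwww => qqqqqqwwwwww   [S ::= λ]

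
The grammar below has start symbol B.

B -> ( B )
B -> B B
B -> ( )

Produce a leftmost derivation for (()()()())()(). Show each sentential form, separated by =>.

B => BB   [B -> B B]
BB => BBB   [B -> B B]
BBB => (B)BB   [B -> ( B )]
(B)BB => (BB)BB   [B -> B B]
(BB)BB => (BBB)BB   [B -> B B]
(BBB)BB => (BBBB)BB   [B -> B B]
(BBBB)BB => (()BBB)BB   [B -> ( )]
(()BBB)BB => (()()BB)BB   [B -> ( )]
(()()BB)BB => (()()()B)BB   [B -> ( )]
(()()()B)BB => (()()()())BB   [B -> ( )]
(()()()())BB => (()()()())()B   [B -> ( )]
(()()()())()B => (()()()())()()   [B -> ( )]

B => BB => BBB => (B)BB => (BB)BB => (BBB)BB => (BBBB)BB => (()BBB)BB => (()()BB)BB => (()()()B)BB => (()()()())BB => (()()()())()B => (()()()())()()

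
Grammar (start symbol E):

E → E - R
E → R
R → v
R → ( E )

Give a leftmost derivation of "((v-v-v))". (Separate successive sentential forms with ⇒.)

E⇒R⇒(E)⇒(R)⇒((E))⇒((E-R))⇒((E-R-R))⇒((R-R-R))⇒((v-R-R))⇒((v-v-R))⇒((v-v-v))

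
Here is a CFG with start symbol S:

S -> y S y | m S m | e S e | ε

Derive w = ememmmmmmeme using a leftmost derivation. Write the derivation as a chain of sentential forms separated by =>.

S=>eSe=>emSme=>emeSeme=>ememSmeme=>ememmSmmeme=>ememmmSmmmeme=>ememmmmmmeme

S => eSe   [S -> e S e]
eSe => emSme   [S -> m S m]
emSme => emeSeme   [S -> e S e]
emeSeme => ememSmeme   [S -> m S m]
ememSmeme => ememmSmmeme   [S -> m S m]
ememmSmmeme => ememmmSmmmeme   [S -> m S m]
ememmmSmmmeme => ememmmmmmeme   [S -> ε]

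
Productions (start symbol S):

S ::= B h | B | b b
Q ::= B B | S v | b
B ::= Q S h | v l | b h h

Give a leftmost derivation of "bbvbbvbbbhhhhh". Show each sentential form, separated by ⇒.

S ⇒ Bh ⇒ QShh ⇒ SvShh ⇒ bbvShh ⇒ bbvBhh ⇒ bbvQShhh ⇒ bbvSvShhh ⇒ bbvbbvShhh ⇒ bbvbbvBhhhh ⇒ bbvbbvQShhhhh ⇒ bbvbbvbShhhhh ⇒ bbvbbvbbbhhhhh

S ⇒ Bh   [S ::= B h]
Bh ⇒ QShh   [B ::= Q S h]
QShh ⇒ SvShh   [Q ::= S v]
SvShh ⇒ bbvShh   [S ::= b b]
bbvShh ⇒ bbvBhh   [S ::= B]
bbvBhh ⇒ bbvQShhh   [B ::= Q S h]
bbvQShhh ⇒ bbvSvShhh   [Q ::= S v]
bbvSvShhh ⇒ bbvbbvShhh   [S ::= b b]
bbvbbvShhh ⇒ bbvbbvBhhhh   [S ::= B h]
bbvbbvBhhhh ⇒ bbvbbvQShhhhh   [B ::= Q S h]
bbvbbvQShhhhh ⇒ bbvbbvbShhhhh   [Q ::= b]
bbvbbvbShhhhh ⇒ bbvbbvbbbhhhhh   [S ::= b b]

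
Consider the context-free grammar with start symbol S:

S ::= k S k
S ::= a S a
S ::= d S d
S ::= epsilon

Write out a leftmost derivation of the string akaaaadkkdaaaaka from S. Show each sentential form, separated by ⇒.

S ⇒ aSa ⇒ akSka ⇒ akaSaka ⇒ akaaSaaka ⇒ akaaaSaaaka ⇒ akaaaaSaaaaka ⇒ akaaaadSdaaaaka ⇒ akaaaadkSkdaaaaka ⇒ akaaaadkkdaaaaka

S ⇒ aSa   [S ::= a S a]
aSa ⇒ akSka   [S ::= k S k]
akSka ⇒ akaSaka   [S ::= a S a]
akaSaka ⇒ akaaSaaka   [S ::= a S a]
akaaSaaka ⇒ akaaaSaaaka   [S ::= a S a]
akaaaSaaaka ⇒ akaaaaSaaaaka   [S ::= a S a]
akaaaaSaaaaka ⇒ akaaaadSdaaaaka   [S ::= d S d]
akaaaadSdaaaaka ⇒ akaaaadkSkdaaaaka   [S ::= k S k]
akaaaadkSkdaaaaka ⇒ akaaaadkkdaaaaka   [S ::= epsilon]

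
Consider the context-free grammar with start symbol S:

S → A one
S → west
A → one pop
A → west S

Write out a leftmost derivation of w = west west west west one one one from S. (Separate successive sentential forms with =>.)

S => A one => west S one => west A one one => west west S one one => west west A one one one => west west west S one one one => west west west west one one one

S => A one   [S → A one]
A one => west S one   [A → west S]
west S one => west A one one   [S → A one]
west A one one => west west S one one   [A → west S]
west west S one one => west west A one one one   [S → A one]
west west A one one one => west west west S one one one   [A → west S]
west west west S one one one => west west west west one one one   [S → west]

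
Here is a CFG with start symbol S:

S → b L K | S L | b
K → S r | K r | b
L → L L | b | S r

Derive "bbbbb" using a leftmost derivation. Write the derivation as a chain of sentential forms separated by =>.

S=>SL=>SLL=>SLLL=>bLLL=>bLLLL=>bbLLL=>bbbLL=>bbbbL=>bbbbb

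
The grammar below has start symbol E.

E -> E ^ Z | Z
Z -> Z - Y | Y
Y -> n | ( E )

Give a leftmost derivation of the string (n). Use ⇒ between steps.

E ⇒ Z ⇒ Y ⇒ (E) ⇒ (Z) ⇒ (Y) ⇒ (n)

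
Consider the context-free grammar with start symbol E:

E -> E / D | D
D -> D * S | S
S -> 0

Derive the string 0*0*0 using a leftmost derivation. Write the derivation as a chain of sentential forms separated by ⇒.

E⇒D⇒D*S⇒D*S*S⇒S*S*S⇒0*S*S⇒0*0*S⇒0*0*0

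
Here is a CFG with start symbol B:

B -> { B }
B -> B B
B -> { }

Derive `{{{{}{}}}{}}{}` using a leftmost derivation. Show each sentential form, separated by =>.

B => BB   [B -> B B]
BB => {B}B   [B -> { B }]
{B}B => {BB}B   [B -> B B]
{BB}B => {{B}B}B   [B -> { B }]
{{B}B}B => {{{B}}B}B   [B -> { B }]
{{{B}}B}B => {{{BB}}B}B   [B -> B B]
{{{BB}}B}B => {{{{}B}}B}B   [B -> { }]
{{{{}B}}B}B => {{{{}{}}}B}B   [B -> { }]
{{{{}{}}}B}B => {{{{}{}}}{}}B   [B -> { }]
{{{{}{}}}{}}B => {{{{}{}}}{}}{}   [B -> { }]

B => BB => {B}B => {BB}B => {{B}B}B => {{{B}}B}B => {{{BB}}B}B => {{{{}B}}B}B => {{{{}{}}}B}B => {{{{}{}}}{}}B => {{{{}{}}}{}}{}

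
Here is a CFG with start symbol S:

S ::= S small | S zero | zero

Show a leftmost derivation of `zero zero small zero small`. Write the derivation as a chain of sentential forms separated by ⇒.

S ⇒ S small ⇒ S zero small ⇒ S small zero small ⇒ S zero small zero small ⇒ zero zero small zero small

S ⇒ S small   [S ::= S small]
S small ⇒ S zero small   [S ::= S zero]
S zero small ⇒ S small zero small   [S ::= S small]
S small zero small ⇒ S zero small zero small   [S ::= S zero]
S zero small zero small ⇒ zero zero small zero small   [S ::= zero]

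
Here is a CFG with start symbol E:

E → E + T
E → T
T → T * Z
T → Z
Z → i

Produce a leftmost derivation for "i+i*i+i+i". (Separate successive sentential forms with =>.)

E => E+T => E+T+T => E+T+T+T => T+T+T+T => Z+T+T+T => i+T+T+T => i+T*Z+T+T => i+Z*Z+T+T => i+i*Z+T+T => i+i*i+T+T => i+i*i+Z+T => i+i*i+i+T => i+i*i+i+Z => i+i*i+i+i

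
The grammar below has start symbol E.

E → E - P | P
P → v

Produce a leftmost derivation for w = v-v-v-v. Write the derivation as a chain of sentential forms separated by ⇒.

E ⇒ E-P   [E → E - P]
E-P ⇒ E-P-P   [E → E - P]
E-P-P ⇒ E-P-P-P   [E → E - P]
E-P-P-P ⇒ P-P-P-P   [E → P]
P-P-P-P ⇒ v-P-P-P   [P → v]
v-P-P-P ⇒ v-v-P-P   [P → v]
v-v-P-P ⇒ v-v-v-P   [P → v]
v-v-v-P ⇒ v-v-v-v   [P → v]

E⇒E-P⇒E-P-P⇒E-P-P-P⇒P-P-P-P⇒v-P-P-P⇒v-v-P-P⇒v-v-v-P⇒v-v-v-v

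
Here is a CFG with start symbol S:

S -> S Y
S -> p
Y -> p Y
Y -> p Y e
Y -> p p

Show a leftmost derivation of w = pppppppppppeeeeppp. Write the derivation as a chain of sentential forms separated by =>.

S => SY => SYY => pYY => ppYeY => pppYeeY => ppppYeeY => pppppYeeY => ppppppYeeeY => pppppppYeeeeY => ppppppppYeeeeY => pppppppppYeeeeY => pppppppppppeeeeY => pppppppppppeeeepY => pppppppppppeeeeppp

S => SY   [S -> S Y]
SY => SYY   [S -> S Y]
SYY => pYY   [S -> p]
pYY => ppYeY   [Y -> p Y e]
ppYeY => pppYeeY   [Y -> p Y e]
pppYeeY => ppppYeeY   [Y -> p Y]
ppppYeeY => pppppYeeY   [Y -> p Y]
pppppYeeY => ppppppYeeeY   [Y -> p Y e]
ppppppYeeeY => pppppppYeeeeY   [Y -> p Y e]
pppppppYeeeeY => ppppppppYeeeeY   [Y -> p Y]
ppppppppYeeeeY => pppppppppYeeeeY   [Y -> p Y]
pppppppppYeeeeY => pppppppppppeeeeY   [Y -> p p]
pppppppppppeeeeY => pppppppppppeeeepY   [Y -> p Y]
pppppppppppeeeepY => pppppppppppeeeeppp   [Y -> p p]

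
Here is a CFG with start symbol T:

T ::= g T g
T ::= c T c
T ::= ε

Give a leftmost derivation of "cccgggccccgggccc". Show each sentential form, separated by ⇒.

T ⇒ cTc   [T ::= c T c]
cTc ⇒ ccTcc   [T ::= c T c]
ccTcc ⇒ cccTccc   [T ::= c T c]
cccTccc ⇒ cccgTgccc   [T ::= g T g]
cccgTgccc ⇒ cccggTggccc   [T ::= g T g]
cccggTggccc ⇒ cccgggTgggccc   [T ::= g T g]
cccgggTgggccc ⇒ cccgggcTcgggccc   [T ::= c T c]
cccgggcTcgggccc ⇒ cccgggccTccgggccc   [T ::= c T c]
cccgggccTccgggccc ⇒ cccgggccccgggccc   [T ::= ε]

T ⇒ cTc ⇒ ccTcc ⇒ cccTccc ⇒ cccgTgccc ⇒ cccggTggccc ⇒ cccgggTgggccc ⇒ cccgggcTcgggccc ⇒ cccgggccTccgggccc ⇒ cccgggccccgggccc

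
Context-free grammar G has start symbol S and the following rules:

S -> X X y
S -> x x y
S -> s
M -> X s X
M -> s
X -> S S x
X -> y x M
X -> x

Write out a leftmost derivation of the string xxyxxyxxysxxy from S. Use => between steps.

S => XXy   [S -> X X y]
XXy => SSxXy   [X -> S S x]
SSxXy => XXySxXy   [S -> X X y]
XXySxXy => SSxXySxXy   [X -> S S x]
SSxXySxXy => xxySxXySxXy   [S -> x x y]
xxySxXySxXy => xxyxxyxXySxXy   [S -> x x y]
xxyxxyxXySxXy => xxyxxyxxySxXy   [X -> x]
xxyxxyxxySxXy => xxyxxyxxysxXy   [S -> s]
xxyxxyxxysxXy => xxyxxyxxysxxy   [X -> x]

S=>XXy=>SSxXy=>XXySxXy=>SSxXySxXy=>xxySxXySxXy=>xxyxxyxXySxXy=>xxyxxyxxySxXy=>xxyxxyxxysxXy=>xxyxxyxxysxxy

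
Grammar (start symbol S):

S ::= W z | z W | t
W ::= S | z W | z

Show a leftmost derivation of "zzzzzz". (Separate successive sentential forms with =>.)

S => zW => zS => zzW => zzzW => zzzS => zzzWz => zzzSz => zzzWzz => zzzzzz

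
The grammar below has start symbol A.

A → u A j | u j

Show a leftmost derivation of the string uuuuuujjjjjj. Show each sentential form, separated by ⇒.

A ⇒ uAj   [A → u A j]
uAj ⇒ uuAjj   [A → u A j]
uuAjj ⇒ uuuAjjj   [A → u A j]
uuuAjjj ⇒ uuuuAjjjj   [A → u A j]
uuuuAjjjj ⇒ uuuuuAjjjjj   [A → u A j]
uuuuuAjjjjj ⇒ uuuuuujjjjjj   [A → u j]

A ⇒ uAj ⇒ uuAjj ⇒ uuuAjjj ⇒ uuuuAjjjj ⇒ uuuuuAjjjjj ⇒ uuuuuujjjjjj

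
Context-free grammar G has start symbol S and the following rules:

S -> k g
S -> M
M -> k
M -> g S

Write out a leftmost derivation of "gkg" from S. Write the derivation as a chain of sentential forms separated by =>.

S=>M=>gS=>gkg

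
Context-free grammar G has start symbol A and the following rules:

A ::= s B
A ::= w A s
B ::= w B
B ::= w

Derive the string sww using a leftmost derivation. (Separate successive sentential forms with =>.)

A=>sB=>swB=>sww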